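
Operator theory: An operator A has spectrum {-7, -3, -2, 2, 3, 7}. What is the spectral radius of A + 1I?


Spectrum of A + 1I = {-6, -2, -1, 3, 4, 8}
Spectral radius = max |lambda| over the shifted spectrum
= max(6, 2, 1, 3, 4, 8) = 8

8


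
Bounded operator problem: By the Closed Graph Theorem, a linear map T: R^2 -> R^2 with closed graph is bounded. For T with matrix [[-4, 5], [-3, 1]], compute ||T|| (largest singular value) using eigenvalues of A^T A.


A^T A = [[25, -23], [-23, 26]]
trace(A^T A) = 51, det(A^T A) = 121
discriminant = 51^2 - 4*121 = 2117
Largest eigenvalue of A^T A = (trace + sqrt(disc))/2 = 48.5054
||T|| = sqrt(48.5054) = 6.9646

6.9646


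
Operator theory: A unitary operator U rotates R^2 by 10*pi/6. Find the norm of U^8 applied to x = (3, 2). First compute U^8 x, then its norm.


U is a rotation by theta = 10*pi/6
U^8 = rotation by 8*theta = 80*pi/6 = 8*pi/6 (mod 2*pi)
cos(8*pi/6) = -0.5000, sin(8*pi/6) = -0.8660
U^8 x = (-0.5000 * 3 - -0.8660 * 2, -0.8660 * 3 + -0.5000 * 2)
= (0.2321, -3.5981)
||U^8 x|| = sqrt(0.2321^2 + (-3.5981)^2) = sqrt(13.0000) = 3.6056

3.6056


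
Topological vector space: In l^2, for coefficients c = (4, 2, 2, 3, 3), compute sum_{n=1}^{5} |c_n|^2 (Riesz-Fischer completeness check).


sum |c_n|^2 = 4^2 + 2^2 + 2^2 + 3^2 + 3^2
= 16 + 4 + 4 + 9 + 9
= 42

42


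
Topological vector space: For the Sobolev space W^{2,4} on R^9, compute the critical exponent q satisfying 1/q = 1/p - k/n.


Using the Sobolev embedding formula: 1/q = 1/p - k/n
1/q = 1/4 - 2/9 = 1/36
q = 1/(1/36) = 36

36.0000


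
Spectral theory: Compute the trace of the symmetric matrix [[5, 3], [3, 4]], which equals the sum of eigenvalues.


For a self-adjoint (symmetric) matrix, the eigenvalues are real.
The sum of eigenvalues equals the trace of the matrix.
trace = 5 + 4 = 9

9


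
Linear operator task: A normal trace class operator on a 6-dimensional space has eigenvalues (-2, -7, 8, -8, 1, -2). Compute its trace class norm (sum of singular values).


For a normal operator, singular values equal |eigenvalues|.
Trace norm = sum |lambda_i| = 2 + 7 + 8 + 8 + 1 + 2
= 28

28


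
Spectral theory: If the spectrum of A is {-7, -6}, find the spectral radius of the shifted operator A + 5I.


Spectrum of A + 5I = {-2, -1}
Spectral radius = max |lambda| over the shifted spectrum
= max(2, 1) = 2

2


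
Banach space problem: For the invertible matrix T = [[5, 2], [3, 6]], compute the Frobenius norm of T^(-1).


det(T) = 5*6 - 2*3 = 24
T^(-1) = (1/24) * [[6, -2], [-3, 5]] = [[0.2500, -0.0833], [-0.1250, 0.2083]]
||T^(-1)||_F^2 = 0.2500^2 + (-0.0833)^2 + (-0.1250)^2 + 0.2083^2 = 0.1285
||T^(-1)||_F = sqrt(0.1285) = 0.3584

0.3584


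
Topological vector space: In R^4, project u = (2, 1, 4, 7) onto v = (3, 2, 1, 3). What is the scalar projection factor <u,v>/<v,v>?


Computing <u,v> = 2*3 + 1*2 + 4*1 + 7*3 = 33
Computing <v,v> = 3^2 + 2^2 + 1^2 + 3^2 = 23
Projection coefficient = 33/23 = 1.4348

1.4348


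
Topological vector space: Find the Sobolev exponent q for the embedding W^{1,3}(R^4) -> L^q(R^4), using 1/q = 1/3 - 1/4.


Using the Sobolev embedding formula: 1/q = 1/p - k/n
1/q = 1/3 - 1/4 = 1/12
q = 1/(1/12) = 12

12.0000


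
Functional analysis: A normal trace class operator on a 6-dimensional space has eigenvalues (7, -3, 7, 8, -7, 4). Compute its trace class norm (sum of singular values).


For a normal operator, singular values equal |eigenvalues|.
Trace norm = sum |lambda_i| = 7 + 3 + 7 + 8 + 7 + 4
= 36

36


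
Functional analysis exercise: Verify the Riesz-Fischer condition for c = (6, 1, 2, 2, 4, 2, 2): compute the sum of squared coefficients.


sum |c_n|^2 = 6^2 + 1^2 + 2^2 + 2^2 + 4^2 + 2^2 + 2^2
= 36 + 1 + 4 + 4 + 16 + 4 + 4
= 69

69


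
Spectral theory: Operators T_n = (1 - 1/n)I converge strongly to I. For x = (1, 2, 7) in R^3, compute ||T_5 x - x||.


T_5 x - x = (1 - 1/5)x - x = -x/5
||x|| = sqrt(54) = 7.3485
||T_5 x - x|| = ||x||/5 = 7.3485/5 = 1.4697

1.4697


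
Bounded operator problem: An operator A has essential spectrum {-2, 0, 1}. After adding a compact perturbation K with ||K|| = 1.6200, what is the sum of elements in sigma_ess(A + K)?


By Weyl's theorem, the essential spectrum is invariant under compact perturbations.
sigma_ess(A + K) = sigma_ess(A) = {-2, 0, 1}
Sum = -2 + 0 + 1 = -1

-1


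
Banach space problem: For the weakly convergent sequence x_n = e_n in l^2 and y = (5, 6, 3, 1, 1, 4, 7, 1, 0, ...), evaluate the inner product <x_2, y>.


x_2 = e_2 is the standard basis vector with 1 in position 2.
<x_2, y> = y_2 = 6
As n -> infinity, <x_n, y> -> 0, confirming weak convergence of (x_n) to 0.

6


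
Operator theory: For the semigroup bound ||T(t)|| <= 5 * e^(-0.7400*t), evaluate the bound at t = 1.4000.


||T(1.4000)|| <= 5 * exp(-0.7400 * 1.4000)
= 5 * exp(-1.0360)
= 5 * 0.3549
= 1.7744

1.7744


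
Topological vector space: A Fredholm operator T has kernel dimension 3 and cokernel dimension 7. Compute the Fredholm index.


The Fredholm index is defined as ind(T) = dim(ker T) - dim(coker T)
= 3 - 7
= -4

-4


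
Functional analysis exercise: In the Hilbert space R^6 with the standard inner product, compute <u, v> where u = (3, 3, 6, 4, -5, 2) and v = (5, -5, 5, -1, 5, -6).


Computing the standard inner product <u, v> = sum u_i * v_i
= 3*5 + 3*-5 + 6*5 + 4*-1 + -5*5 + 2*-6
= 15 + -15 + 30 + -4 + -25 + -12
= -11

-11


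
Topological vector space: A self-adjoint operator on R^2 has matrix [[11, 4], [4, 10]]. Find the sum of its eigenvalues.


For a self-adjoint (symmetric) matrix, the eigenvalues are real.
The sum of eigenvalues equals the trace of the matrix.
trace = 11 + 10 = 21

21


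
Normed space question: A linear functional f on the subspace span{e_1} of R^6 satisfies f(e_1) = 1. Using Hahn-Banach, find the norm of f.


The norm of f is given by ||f|| = sup_{||x||=1} |f(x)|.
On span{e_1}, ||e_1|| = 1, so ||f|| = |f(e_1)| / ||e_1||
= |1| / 1 = 1.0000

1.0000


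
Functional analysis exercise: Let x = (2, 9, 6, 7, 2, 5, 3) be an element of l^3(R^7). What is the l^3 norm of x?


The l^3 norm = (sum |x_i|^3)^(1/3)
Sum of 3th powers = 8 + 729 + 216 + 343 + 8 + 125 + 27 = 1456
||x||_3 = (1456)^(1/3) = 11.3341

11.3341


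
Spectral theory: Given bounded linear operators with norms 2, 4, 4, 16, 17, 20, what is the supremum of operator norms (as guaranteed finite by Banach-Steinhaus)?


By the Uniform Boundedness Principle, the supremum of norms is finite.
sup_k ||T_k|| = max(2, 4, 4, 16, 17, 20) = 20

20


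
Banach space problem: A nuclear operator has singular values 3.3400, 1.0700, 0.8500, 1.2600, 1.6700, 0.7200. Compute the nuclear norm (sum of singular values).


The nuclear norm is the sum of all singular values.
||T||_1 = 3.3400 + 1.0700 + 0.8500 + 1.2600 + 1.6700 + 0.7200
= 8.9100

8.9100


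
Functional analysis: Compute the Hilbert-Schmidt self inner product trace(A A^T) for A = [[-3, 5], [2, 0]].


trace(A * A^T) = sum of squares of all entries
= (-3)^2 + 5^2 + 2^2 + 0^2
= 9 + 25 + 4 + 0
= 38

38


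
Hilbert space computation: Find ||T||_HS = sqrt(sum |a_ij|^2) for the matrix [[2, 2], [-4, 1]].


The Hilbert-Schmidt norm is sqrt(sum of squares of all entries).
Sum of squares = 2^2 + 2^2 + (-4)^2 + 1^2
= 4 + 4 + 16 + 1 = 25
||T||_HS = sqrt(25) = 5.0000

5.0000


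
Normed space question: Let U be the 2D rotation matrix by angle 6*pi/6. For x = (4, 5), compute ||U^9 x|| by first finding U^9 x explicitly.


U is a rotation by theta = 6*pi/6
U^9 = rotation by 9*theta = 54*pi/6 = 6*pi/6 (mod 2*pi)
cos(6*pi/6) = -1.0000, sin(6*pi/6) = 0.0000
U^9 x = (-1.0000 * 4 - 0.0000 * 5, 0.0000 * 4 + -1.0000 * 5)
= (-4.0000, -5.0000)
||U^9 x|| = sqrt((-4.0000)^2 + (-5.0000)^2) = sqrt(41.0000) = 6.4031

6.4031


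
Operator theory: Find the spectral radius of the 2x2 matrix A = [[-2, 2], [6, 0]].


For a 2x2 matrix, eigenvalues satisfy lambda^2 - (trace)*lambda + det = 0
trace = -2 + 0 = -2
det = -2*0 - 2*6 = -12
discriminant = (-2)^2 - 4*(-12) = 52
spectral radius = max |eigenvalue| = 4.6056

4.6056


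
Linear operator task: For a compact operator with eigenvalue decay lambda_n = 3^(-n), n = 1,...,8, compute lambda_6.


The eigenvalue formula gives lambda_6 = 1/3^6
= 1/729
= 0.0014

0.0014


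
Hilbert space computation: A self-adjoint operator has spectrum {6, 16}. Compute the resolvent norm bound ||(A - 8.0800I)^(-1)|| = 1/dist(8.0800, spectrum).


dist(8.0800, {6, 16}) = min(|8.0800 - 6|, |8.0800 - 16|)
= min(2.0800, 7.9200) = 2.0800
Resolvent bound = 1/2.0800 = 0.4808

0.4808


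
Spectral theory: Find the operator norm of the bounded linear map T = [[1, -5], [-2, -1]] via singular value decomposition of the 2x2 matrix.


A^T A = [[5, -3], [-3, 26]]
trace(A^T A) = 31, det(A^T A) = 121
discriminant = 31^2 - 4*121 = 477
Largest eigenvalue of A^T A = (trace + sqrt(disc))/2 = 26.4202
||T|| = sqrt(26.4202) = 5.1401

5.1401


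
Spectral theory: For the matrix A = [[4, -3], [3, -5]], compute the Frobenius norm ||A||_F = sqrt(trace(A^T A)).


||A||_F^2 = sum a_ij^2
= 4^2 + (-3)^2 + 3^2 + (-5)^2
= 16 + 9 + 9 + 25 = 59
||A||_F = sqrt(59) = 7.6811

7.6811


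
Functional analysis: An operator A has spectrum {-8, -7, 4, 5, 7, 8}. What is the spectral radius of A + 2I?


Spectrum of A + 2I = {-6, -5, 6, 7, 9, 10}
Spectral radius = max |lambda| over the shifted spectrum
= max(6, 5, 6, 7, 9, 10) = 10

10


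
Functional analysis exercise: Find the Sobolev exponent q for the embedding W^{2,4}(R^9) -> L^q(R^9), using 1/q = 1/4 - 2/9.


Using the Sobolev embedding formula: 1/q = 1/p - k/n
1/q = 1/4 - 2/9 = 1/36
q = 1/(1/36) = 36

36.0000


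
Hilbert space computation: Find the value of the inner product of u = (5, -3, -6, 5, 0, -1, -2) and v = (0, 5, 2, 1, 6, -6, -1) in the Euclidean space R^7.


Computing the standard inner product <u, v> = sum u_i * v_i
= 5*0 + -3*5 + -6*2 + 5*1 + 0*6 + -1*-6 + -2*-1
= 0 + -15 + -12 + 5 + 0 + 6 + 2
= -14

-14


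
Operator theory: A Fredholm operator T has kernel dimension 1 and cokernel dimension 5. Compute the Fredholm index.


The Fredholm index is defined as ind(T) = dim(ker T) - dim(coker T)
= 1 - 5
= -4

-4


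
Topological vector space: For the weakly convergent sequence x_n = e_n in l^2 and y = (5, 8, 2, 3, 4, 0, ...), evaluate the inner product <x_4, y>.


x_4 = e_4 is the standard basis vector with 1 in position 4.
<x_4, y> = y_4 = 3
As n -> infinity, <x_n, y> -> 0, confirming weak convergence of (x_n) to 0.

3


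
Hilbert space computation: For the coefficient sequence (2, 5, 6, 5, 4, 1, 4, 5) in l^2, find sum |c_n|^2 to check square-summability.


sum |c_n|^2 = 2^2 + 5^2 + 6^2 + 5^2 + 4^2 + 1^2 + 4^2 + 5^2
= 4 + 25 + 36 + 25 + 16 + 1 + 16 + 25
= 148

148


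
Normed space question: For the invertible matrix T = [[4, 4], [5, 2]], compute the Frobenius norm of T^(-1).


det(T) = 4*2 - 4*5 = -12
T^(-1) = (1/-12) * [[2, -4], [-5, 4]] = [[-0.1667, 0.3333], [0.4167, -0.3333]]
||T^(-1)||_F^2 = (-0.1667)^2 + 0.3333^2 + 0.4167^2 + (-0.3333)^2 = 0.4236
||T^(-1)||_F = sqrt(0.4236) = 0.6509

0.6509


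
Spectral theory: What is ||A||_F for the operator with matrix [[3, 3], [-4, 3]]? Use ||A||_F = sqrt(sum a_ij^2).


||A||_F^2 = sum a_ij^2
= 3^2 + 3^2 + (-4)^2 + 3^2
= 9 + 9 + 16 + 9 = 43
||A||_F = sqrt(43) = 6.5574

6.5574


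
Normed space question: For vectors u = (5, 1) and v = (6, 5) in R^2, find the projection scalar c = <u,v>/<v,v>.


Computing <u,v> = 5*6 + 1*5 = 35
Computing <v,v> = 6^2 + 5^2 = 61
Projection coefficient = 35/61 = 0.5738

0.5738


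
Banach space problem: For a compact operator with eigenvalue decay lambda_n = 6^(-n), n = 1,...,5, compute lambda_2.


The eigenvalue formula gives lambda_2 = 1/6^2
= 1/36
= 0.0278

0.0278


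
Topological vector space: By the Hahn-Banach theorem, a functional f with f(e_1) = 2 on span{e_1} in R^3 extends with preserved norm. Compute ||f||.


The norm of f is given by ||f|| = sup_{||x||=1} |f(x)|.
On span{e_1}, ||e_1|| = 1, so ||f|| = |f(e_1)| / ||e_1||
= |2| / 1 = 2.0000

2.0000


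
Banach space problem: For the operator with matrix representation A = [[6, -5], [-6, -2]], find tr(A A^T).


trace(A * A^T) = sum of squares of all entries
= 6^2 + (-5)^2 + (-6)^2 + (-2)^2
= 36 + 25 + 36 + 4
= 101

101


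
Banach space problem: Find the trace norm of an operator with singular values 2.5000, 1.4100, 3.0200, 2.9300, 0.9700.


The nuclear norm is the sum of all singular values.
||T||_1 = 2.5000 + 1.4100 + 3.0200 + 2.9300 + 0.9700
= 10.8300

10.8300


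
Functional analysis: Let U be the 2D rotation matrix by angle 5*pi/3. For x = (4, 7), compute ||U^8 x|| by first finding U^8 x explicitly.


U is a rotation by theta = 5*pi/3
U^8 = rotation by 8*theta = 40*pi/3 = 4*pi/3 (mod 2*pi)
cos(4*pi/3) = -0.5000, sin(4*pi/3) = -0.8660
U^8 x = (-0.5000 * 4 - -0.8660 * 7, -0.8660 * 4 + -0.5000 * 7)
= (4.0622, -6.9641)
||U^8 x|| = sqrt(4.0622^2 + (-6.9641)^2) = sqrt(65.0000) = 8.0623

8.0623


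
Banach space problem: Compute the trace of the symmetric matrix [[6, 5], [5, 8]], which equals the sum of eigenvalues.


For a self-adjoint (symmetric) matrix, the eigenvalues are real.
The sum of eigenvalues equals the trace of the matrix.
trace = 6 + 8 = 14

14


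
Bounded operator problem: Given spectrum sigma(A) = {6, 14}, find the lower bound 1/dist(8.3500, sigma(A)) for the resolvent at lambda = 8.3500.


dist(8.3500, {6, 14}) = min(|8.3500 - 6|, |8.3500 - 14|)
= min(2.3500, 5.6500) = 2.3500
Resolvent bound = 1/2.3500 = 0.4255

0.4255


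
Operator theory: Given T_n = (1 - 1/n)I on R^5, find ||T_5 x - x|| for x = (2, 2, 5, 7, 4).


T_5 x - x = (1 - 1/5)x - x = -x/5
||x|| = sqrt(98) = 9.8995
||T_5 x - x|| = ||x||/5 = 9.8995/5 = 1.9799

1.9799


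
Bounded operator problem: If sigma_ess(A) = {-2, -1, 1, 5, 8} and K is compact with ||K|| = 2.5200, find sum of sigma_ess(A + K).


By Weyl's theorem, the essential spectrum is invariant under compact perturbations.
sigma_ess(A + K) = sigma_ess(A) = {-2, -1, 1, 5, 8}
Sum = -2 + -1 + 1 + 5 + 8 = 11

11


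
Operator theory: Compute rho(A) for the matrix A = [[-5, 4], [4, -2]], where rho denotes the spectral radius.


For a 2x2 matrix, eigenvalues satisfy lambda^2 - (trace)*lambda + det = 0
trace = -5 + -2 = -7
det = -5*-2 - 4*4 = -6
discriminant = (-7)^2 - 4*(-6) = 73
spectral radius = max |eigenvalue| = 7.7720

7.7720


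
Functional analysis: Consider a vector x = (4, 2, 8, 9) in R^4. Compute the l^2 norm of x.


The l^2 norm = (sum |x_i|^2)^(1/2)
Sum of 2th powers = 16 + 4 + 64 + 81 = 165
||x||_2 = (165)^(1/2) = 12.8452

12.8452


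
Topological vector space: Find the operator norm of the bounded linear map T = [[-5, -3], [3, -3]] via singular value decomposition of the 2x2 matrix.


A^T A = [[34, 6], [6, 18]]
trace(A^T A) = 52, det(A^T A) = 576
discriminant = 52^2 - 4*576 = 400
Largest eigenvalue of A^T A = (trace + sqrt(disc))/2 = 36.0000
||T|| = sqrt(36.0000) = 6.0000

6.0000


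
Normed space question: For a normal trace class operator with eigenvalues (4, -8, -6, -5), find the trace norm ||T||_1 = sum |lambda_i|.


For a normal operator, singular values equal |eigenvalues|.
Trace norm = sum |lambda_i| = 4 + 8 + 6 + 5
= 23

23


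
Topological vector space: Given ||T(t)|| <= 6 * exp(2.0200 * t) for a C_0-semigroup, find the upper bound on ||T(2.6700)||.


||T(2.6700)|| <= 6 * exp(2.0200 * 2.6700)
= 6 * exp(5.3934)
= 6 * 219.9499
= 1319.6997

1319.6997


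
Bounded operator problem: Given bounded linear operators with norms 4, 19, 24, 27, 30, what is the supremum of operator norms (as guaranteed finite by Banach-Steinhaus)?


By the Uniform Boundedness Principle, the supremum of norms is finite.
sup_k ||T_k|| = max(4, 19, 24, 27, 30) = 30

30


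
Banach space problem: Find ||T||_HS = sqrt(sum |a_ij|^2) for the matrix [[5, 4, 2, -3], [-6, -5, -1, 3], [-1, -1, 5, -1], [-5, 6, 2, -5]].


The Hilbert-Schmidt norm is sqrt(sum of squares of all entries).
Sum of squares = 5^2 + 4^2 + 2^2 + (-3)^2 + (-6)^2 + (-5)^2 + (-1)^2 + 3^2 + (-1)^2 + (-1)^2 + 5^2 + (-1)^2 + (-5)^2 + 6^2 + 2^2 + (-5)^2
= 25 + 16 + 4 + 9 + 36 + 25 + 1 + 9 + 1 + 1 + 25 + 1 + 25 + 36 + 4 + 25 = 243
||T||_HS = sqrt(243) = 15.5885

15.5885


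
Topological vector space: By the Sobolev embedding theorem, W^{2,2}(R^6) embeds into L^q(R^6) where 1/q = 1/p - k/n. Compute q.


Using the Sobolev embedding formula: 1/q = 1/p - k/n
1/q = 1/2 - 2/6 = 1/6
q = 1/(1/6) = 6

6.0000


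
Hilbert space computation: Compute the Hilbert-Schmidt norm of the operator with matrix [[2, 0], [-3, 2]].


The Hilbert-Schmidt norm is sqrt(sum of squares of all entries).
Sum of squares = 2^2 + 0^2 + (-3)^2 + 2^2
= 4 + 0 + 9 + 4 = 17
||T||_HS = sqrt(17) = 4.1231

4.1231


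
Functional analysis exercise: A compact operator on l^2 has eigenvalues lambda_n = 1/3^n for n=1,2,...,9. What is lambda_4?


The eigenvalue formula gives lambda_4 = 1/3^4
= 1/81
= 0.0123

0.0123


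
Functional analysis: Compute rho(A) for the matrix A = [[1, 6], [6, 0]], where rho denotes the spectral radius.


For a 2x2 matrix, eigenvalues satisfy lambda^2 - (trace)*lambda + det = 0
trace = 1 + 0 = 1
det = 1*0 - 6*6 = -36
discriminant = 1^2 - 4*(-36) = 145
spectral radius = max |eigenvalue| = 6.5208

6.5208


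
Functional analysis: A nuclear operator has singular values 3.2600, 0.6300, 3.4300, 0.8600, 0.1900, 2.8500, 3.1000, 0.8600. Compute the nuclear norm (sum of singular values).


The nuclear norm is the sum of all singular values.
||T||_1 = 3.2600 + 0.6300 + 3.4300 + 0.8600 + 0.1900 + 2.8500 + 3.1000 + 0.8600
= 15.1800

15.1800


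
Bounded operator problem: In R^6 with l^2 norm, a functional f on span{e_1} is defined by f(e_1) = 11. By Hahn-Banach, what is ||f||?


The norm of f is given by ||f|| = sup_{||x||=1} |f(x)|.
On span{e_1}, ||e_1|| = 1, so ||f|| = |f(e_1)| / ||e_1||
= |11| / 1 = 11.0000

11.0000


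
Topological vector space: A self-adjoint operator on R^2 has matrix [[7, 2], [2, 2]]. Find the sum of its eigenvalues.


For a self-adjoint (symmetric) matrix, the eigenvalues are real.
The sum of eigenvalues equals the trace of the matrix.
trace = 7 + 2 = 9

9


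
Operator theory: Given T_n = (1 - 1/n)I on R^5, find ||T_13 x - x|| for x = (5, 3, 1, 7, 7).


T_13 x - x = (1 - 1/13)x - x = -x/13
||x|| = sqrt(133) = 11.5326
||T_13 x - x|| = ||x||/13 = 11.5326/13 = 0.8871

0.8871


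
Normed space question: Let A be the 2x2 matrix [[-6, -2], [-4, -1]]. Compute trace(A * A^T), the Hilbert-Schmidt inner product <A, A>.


trace(A * A^T) = sum of squares of all entries
= (-6)^2 + (-2)^2 + (-4)^2 + (-1)^2
= 36 + 4 + 16 + 1
= 57

57


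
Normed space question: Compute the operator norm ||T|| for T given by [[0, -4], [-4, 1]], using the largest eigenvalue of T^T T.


A^T A = [[16, -4], [-4, 17]]
trace(A^T A) = 33, det(A^T A) = 256
discriminant = 33^2 - 4*256 = 65
Largest eigenvalue of A^T A = (trace + sqrt(disc))/2 = 20.5311
||T|| = sqrt(20.5311) = 4.5311

4.5311


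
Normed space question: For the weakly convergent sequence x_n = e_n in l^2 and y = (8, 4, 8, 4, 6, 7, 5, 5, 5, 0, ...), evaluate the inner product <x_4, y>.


x_4 = e_4 is the standard basis vector with 1 in position 4.
<x_4, y> = y_4 = 4
As n -> infinity, <x_n, y> -> 0, confirming weak convergence of (x_n) to 0.

4


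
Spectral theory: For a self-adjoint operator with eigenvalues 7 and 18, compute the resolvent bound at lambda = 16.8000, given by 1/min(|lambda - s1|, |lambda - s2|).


dist(16.8000, {7, 18}) = min(|16.8000 - 7|, |16.8000 - 18|)
= min(9.8000, 1.2000) = 1.2000
Resolvent bound = 1/1.2000 = 0.8333

0.8333


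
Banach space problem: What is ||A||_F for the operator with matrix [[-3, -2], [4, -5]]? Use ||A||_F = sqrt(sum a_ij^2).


||A||_F^2 = sum a_ij^2
= (-3)^2 + (-2)^2 + 4^2 + (-5)^2
= 9 + 4 + 16 + 25 = 54
||A||_F = sqrt(54) = 7.3485

7.3485


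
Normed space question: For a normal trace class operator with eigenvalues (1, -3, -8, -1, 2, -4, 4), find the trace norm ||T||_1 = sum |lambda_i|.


For a normal operator, singular values equal |eigenvalues|.
Trace norm = sum |lambda_i| = 1 + 3 + 8 + 1 + 2 + 4 + 4
= 23

23


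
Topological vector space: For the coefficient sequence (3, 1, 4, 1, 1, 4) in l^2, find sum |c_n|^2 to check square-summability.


sum |c_n|^2 = 3^2 + 1^2 + 4^2 + 1^2 + 1^2 + 4^2
= 9 + 1 + 16 + 1 + 1 + 16
= 44

44


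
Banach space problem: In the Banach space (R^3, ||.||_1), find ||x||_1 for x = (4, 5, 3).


The l^1 norm equals the sum of absolute values of all components.
||x||_1 = 4 + 5 + 3
= 12

12.0000


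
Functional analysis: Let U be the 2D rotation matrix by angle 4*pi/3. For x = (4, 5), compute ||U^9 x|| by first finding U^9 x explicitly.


U is a rotation by theta = 4*pi/3
U^9 = rotation by 9*theta = 36*pi/3 = 0*pi/3 (mod 2*pi)
cos(0*pi/3) = 1.0000, sin(0*pi/3) = 0.0000
U^9 x = (1.0000 * 4 - 0.0000 * 5, 0.0000 * 4 + 1.0000 * 5)
= (4.0000, 5.0000)
||U^9 x|| = sqrt(4.0000^2 + 5.0000^2) = sqrt(41.0000) = 6.4031

6.4031


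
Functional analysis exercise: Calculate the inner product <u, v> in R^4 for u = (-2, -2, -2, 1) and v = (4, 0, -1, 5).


Computing the standard inner product <u, v> = sum u_i * v_i
= -2*4 + -2*0 + -2*-1 + 1*5
= -8 + 0 + 2 + 5
= -1

-1


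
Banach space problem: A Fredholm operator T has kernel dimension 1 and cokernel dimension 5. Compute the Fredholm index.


The Fredholm index is defined as ind(T) = dim(ker T) - dim(coker T)
= 1 - 5
= -4

-4


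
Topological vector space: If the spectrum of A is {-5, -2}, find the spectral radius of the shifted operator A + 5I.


Spectrum of A + 5I = {0, 3}
Spectral radius = max |lambda| over the shifted spectrum
= max(0, 3) = 3

3


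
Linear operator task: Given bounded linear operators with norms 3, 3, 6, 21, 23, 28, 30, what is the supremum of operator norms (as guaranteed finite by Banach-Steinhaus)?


By the Uniform Boundedness Principle, the supremum of norms is finite.
sup_k ||T_k|| = max(3, 3, 6, 21, 23, 28, 30) = 30

30


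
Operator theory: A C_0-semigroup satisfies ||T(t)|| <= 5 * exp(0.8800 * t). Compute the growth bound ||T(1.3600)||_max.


||T(1.3600)|| <= 5 * exp(0.8800 * 1.3600)
= 5 * exp(1.1968)
= 5 * 3.3095
= 16.5475

16.5475


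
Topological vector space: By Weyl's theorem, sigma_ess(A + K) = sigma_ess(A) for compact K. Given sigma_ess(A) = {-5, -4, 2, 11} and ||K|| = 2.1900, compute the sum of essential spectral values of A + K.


By Weyl's theorem, the essential spectrum is invariant under compact perturbations.
sigma_ess(A + K) = sigma_ess(A) = {-5, -4, 2, 11}
Sum = -5 + -4 + 2 + 11 = 4

4


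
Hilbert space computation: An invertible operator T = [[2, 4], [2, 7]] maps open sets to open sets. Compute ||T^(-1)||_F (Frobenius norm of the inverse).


det(T) = 2*7 - 4*2 = 6
T^(-1) = (1/6) * [[7, -4], [-2, 2]] = [[1.1667, -0.6667], [-0.3333, 0.3333]]
||T^(-1)||_F^2 = 1.1667^2 + (-0.6667)^2 + (-0.3333)^2 + 0.3333^2 = 2.0278
||T^(-1)||_F = sqrt(2.0278) = 1.4240

1.4240


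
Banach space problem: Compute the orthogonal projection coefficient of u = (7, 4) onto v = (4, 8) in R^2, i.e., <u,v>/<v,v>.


Computing <u,v> = 7*4 + 4*8 = 60
Computing <v,v> = 4^2 + 8^2 = 80
Projection coefficient = 60/80 = 0.7500

0.7500


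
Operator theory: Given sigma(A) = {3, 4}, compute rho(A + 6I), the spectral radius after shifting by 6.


Spectrum of A + 6I = {9, 10}
Spectral radius = max |lambda| over the shifted spectrum
= max(9, 10) = 10

10


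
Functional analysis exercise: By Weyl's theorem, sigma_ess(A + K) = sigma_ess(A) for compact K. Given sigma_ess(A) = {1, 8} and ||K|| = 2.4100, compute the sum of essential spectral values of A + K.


By Weyl's theorem, the essential spectrum is invariant under compact perturbations.
sigma_ess(A + K) = sigma_ess(A) = {1, 8}
Sum = 1 + 8 = 9

9


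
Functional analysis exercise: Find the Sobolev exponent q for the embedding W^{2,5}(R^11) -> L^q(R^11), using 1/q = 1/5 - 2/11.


Using the Sobolev embedding formula: 1/q = 1/p - k/n
1/q = 1/5 - 2/11 = 1/55
q = 1/(1/55) = 55

55.0000


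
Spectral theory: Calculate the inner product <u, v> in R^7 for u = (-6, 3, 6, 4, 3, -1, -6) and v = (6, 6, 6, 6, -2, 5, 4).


Computing the standard inner product <u, v> = sum u_i * v_i
= -6*6 + 3*6 + 6*6 + 4*6 + 3*-2 + -1*5 + -6*4
= -36 + 18 + 36 + 24 + -6 + -5 + -24
= 7

7


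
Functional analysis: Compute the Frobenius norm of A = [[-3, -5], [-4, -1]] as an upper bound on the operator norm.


||A||_F^2 = sum a_ij^2
= (-3)^2 + (-5)^2 + (-4)^2 + (-1)^2
= 9 + 25 + 16 + 1 = 51
||A||_F = sqrt(51) = 7.1414

7.1414


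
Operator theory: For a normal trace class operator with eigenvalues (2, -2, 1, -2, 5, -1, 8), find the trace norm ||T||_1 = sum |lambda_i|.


For a normal operator, singular values equal |eigenvalues|.
Trace norm = sum |lambda_i| = 2 + 2 + 1 + 2 + 5 + 1 + 8
= 21

21


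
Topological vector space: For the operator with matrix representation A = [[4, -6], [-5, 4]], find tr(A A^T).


trace(A * A^T) = sum of squares of all entries
= 4^2 + (-6)^2 + (-5)^2 + 4^2
= 16 + 36 + 25 + 16
= 93

93


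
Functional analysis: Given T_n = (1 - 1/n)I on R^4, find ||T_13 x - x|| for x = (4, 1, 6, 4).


T_13 x - x = (1 - 1/13)x - x = -x/13
||x|| = sqrt(69) = 8.3066
||T_13 x - x|| = ||x||/13 = 8.3066/13 = 0.6390

0.6390


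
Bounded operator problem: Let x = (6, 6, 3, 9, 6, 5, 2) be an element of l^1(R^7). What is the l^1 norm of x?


The l^1 norm equals the sum of absolute values of all components.
||x||_1 = 6 + 6 + 3 + 9 + 6 + 5 + 2
= 37

37.0000


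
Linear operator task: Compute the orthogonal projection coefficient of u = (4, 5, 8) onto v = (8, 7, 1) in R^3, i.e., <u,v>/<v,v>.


Computing <u,v> = 4*8 + 5*7 + 8*1 = 75
Computing <v,v> = 8^2 + 7^2 + 1^2 = 114
Projection coefficient = 75/114 = 0.6579

0.6579


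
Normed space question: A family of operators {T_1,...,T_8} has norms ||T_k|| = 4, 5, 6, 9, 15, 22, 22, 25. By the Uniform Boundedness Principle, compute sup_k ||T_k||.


By the Uniform Boundedness Principle, the supremum of norms is finite.
sup_k ||T_k|| = max(4, 5, 6, 9, 15, 22, 22, 25) = 25

25


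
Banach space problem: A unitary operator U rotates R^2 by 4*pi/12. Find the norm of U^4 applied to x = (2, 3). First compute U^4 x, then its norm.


U is a rotation by theta = 4*pi/12
U^4 = rotation by 4*theta = 16*pi/12
cos(16*pi/12) = -0.5000, sin(16*pi/12) = -0.8660
U^4 x = (-0.5000 * 2 - -0.8660 * 3, -0.8660 * 2 + -0.5000 * 3)
= (1.5981, -3.2321)
||U^4 x|| = sqrt(1.5981^2 + (-3.2321)^2) = sqrt(13.0000) = 3.6056

3.6056


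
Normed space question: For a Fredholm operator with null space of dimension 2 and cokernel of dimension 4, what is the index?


The Fredholm index is defined as ind(T) = dim(ker T) - dim(coker T)
= 2 - 4
= -2

-2


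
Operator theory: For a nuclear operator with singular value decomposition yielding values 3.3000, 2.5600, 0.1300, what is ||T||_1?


The nuclear norm is the sum of all singular values.
||T||_1 = 3.3000 + 2.5600 + 0.1300
= 5.9900

5.9900


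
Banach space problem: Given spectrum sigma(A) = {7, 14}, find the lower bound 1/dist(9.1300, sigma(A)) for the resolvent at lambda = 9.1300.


dist(9.1300, {7, 14}) = min(|9.1300 - 7|, |9.1300 - 14|)
= min(2.1300, 4.8700) = 2.1300
Resolvent bound = 1/2.1300 = 0.4695

0.4695


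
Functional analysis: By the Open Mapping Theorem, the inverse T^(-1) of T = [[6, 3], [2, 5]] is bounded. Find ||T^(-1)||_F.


det(T) = 6*5 - 3*2 = 24
T^(-1) = (1/24) * [[5, -3], [-2, 6]] = [[0.2083, -0.1250], [-0.0833, 0.2500]]
||T^(-1)||_F^2 = 0.2083^2 + (-0.1250)^2 + (-0.0833)^2 + 0.2500^2 = 0.1285
||T^(-1)||_F = sqrt(0.1285) = 0.3584

0.3584


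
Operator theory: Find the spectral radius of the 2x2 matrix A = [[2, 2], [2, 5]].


For a 2x2 matrix, eigenvalues satisfy lambda^2 - (trace)*lambda + det = 0
trace = 2 + 5 = 7
det = 2*5 - 2*2 = 6
discriminant = 7^2 - 4*(6) = 25
spectral radius = max |eigenvalue| = 6.0000

6.0000


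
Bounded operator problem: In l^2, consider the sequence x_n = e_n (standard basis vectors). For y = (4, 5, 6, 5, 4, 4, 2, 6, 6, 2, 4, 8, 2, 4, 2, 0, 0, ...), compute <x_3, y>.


x_3 = e_3 is the standard basis vector with 1 in position 3.
<x_3, y> = y_3 = 6
As n -> infinity, <x_n, y> -> 0, confirming weak convergence of (x_n) to 0.

6


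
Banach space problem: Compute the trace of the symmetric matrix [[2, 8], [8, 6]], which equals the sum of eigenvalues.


For a self-adjoint (symmetric) matrix, the eigenvalues are real.
The sum of eigenvalues equals the trace of the matrix.
trace = 2 + 6 = 8

8


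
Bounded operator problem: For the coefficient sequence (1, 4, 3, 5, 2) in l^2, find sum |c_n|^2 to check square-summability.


sum |c_n|^2 = 1^2 + 4^2 + 3^2 + 5^2 + 2^2
= 1 + 16 + 9 + 25 + 4
= 55

55


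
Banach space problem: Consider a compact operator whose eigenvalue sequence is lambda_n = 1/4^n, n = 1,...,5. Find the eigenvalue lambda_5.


The eigenvalue formula gives lambda_5 = 1/4^5
= 1/1024
= 9.7656e-04

9.7656e-04


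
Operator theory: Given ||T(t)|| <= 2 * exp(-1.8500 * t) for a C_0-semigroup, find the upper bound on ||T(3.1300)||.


||T(3.1300)|| <= 2 * exp(-1.8500 * 3.1300)
= 2 * exp(-5.7905)
= 2 * 0.0031
= 0.0061

0.0061


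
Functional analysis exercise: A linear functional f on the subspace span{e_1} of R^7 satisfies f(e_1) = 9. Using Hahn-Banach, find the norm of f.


The norm of f is given by ||f|| = sup_{||x||=1} |f(x)|.
On span{e_1}, ||e_1|| = 1, so ||f|| = |f(e_1)| / ||e_1||
= |9| / 1 = 9.0000

9.0000


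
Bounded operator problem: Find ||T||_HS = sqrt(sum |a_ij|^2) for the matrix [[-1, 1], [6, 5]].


The Hilbert-Schmidt norm is sqrt(sum of squares of all entries).
Sum of squares = (-1)^2 + 1^2 + 6^2 + 5^2
= 1 + 1 + 36 + 25 = 63
||T||_HS = sqrt(63) = 7.9373

7.9373


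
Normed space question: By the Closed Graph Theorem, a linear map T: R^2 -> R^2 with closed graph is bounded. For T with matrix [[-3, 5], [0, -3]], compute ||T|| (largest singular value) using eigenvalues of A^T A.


A^T A = [[9, -15], [-15, 34]]
trace(A^T A) = 43, det(A^T A) = 81
discriminant = 43^2 - 4*81 = 1525
Largest eigenvalue of A^T A = (trace + sqrt(disc))/2 = 41.0256
||T|| = sqrt(41.0256) = 6.4051

6.4051


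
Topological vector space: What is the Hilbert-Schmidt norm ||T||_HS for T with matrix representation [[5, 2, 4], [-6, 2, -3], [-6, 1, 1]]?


The Hilbert-Schmidt norm is sqrt(sum of squares of all entries).
Sum of squares = 5^2 + 2^2 + 4^2 + (-6)^2 + 2^2 + (-3)^2 + (-6)^2 + 1^2 + 1^2
= 25 + 4 + 16 + 36 + 4 + 9 + 36 + 1 + 1 = 132
||T||_HS = sqrt(132) = 11.4891

11.4891


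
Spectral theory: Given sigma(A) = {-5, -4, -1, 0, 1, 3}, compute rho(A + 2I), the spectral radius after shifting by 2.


Spectrum of A + 2I = {-3, -2, 1, 2, 3, 5}
Spectral radius = max |lambda| over the shifted spectrum
= max(3, 2, 1, 2, 3, 5) = 5

5


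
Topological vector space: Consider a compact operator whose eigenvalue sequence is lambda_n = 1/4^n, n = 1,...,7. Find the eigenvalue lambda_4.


The eigenvalue formula gives lambda_4 = 1/4^4
= 1/256
= 0.0039

0.0039


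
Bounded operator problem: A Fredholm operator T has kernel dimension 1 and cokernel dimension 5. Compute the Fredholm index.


The Fredholm index is defined as ind(T) = dim(ker T) - dim(coker T)
= 1 - 5
= -4

-4


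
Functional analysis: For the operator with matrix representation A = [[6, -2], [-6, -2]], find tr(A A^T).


trace(A * A^T) = sum of squares of all entries
= 6^2 + (-2)^2 + (-6)^2 + (-2)^2
= 36 + 4 + 36 + 4
= 80

80


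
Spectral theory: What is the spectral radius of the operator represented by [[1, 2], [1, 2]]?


For a 2x2 matrix, eigenvalues satisfy lambda^2 - (trace)*lambda + det = 0
trace = 1 + 2 = 3
det = 1*2 - 2*1 = 0
discriminant = 3^2 - 4*(0) = 9
spectral radius = max |eigenvalue| = 3.0000

3.0000


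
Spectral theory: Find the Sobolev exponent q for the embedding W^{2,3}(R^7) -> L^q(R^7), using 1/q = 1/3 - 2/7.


Using the Sobolev embedding formula: 1/q = 1/p - k/n
1/q = 1/3 - 2/7 = 1/21
q = 1/(1/21) = 21

21.0000


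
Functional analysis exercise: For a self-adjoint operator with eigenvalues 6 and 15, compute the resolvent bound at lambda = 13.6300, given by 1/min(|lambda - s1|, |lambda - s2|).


dist(13.6300, {6, 15}) = min(|13.6300 - 6|, |13.6300 - 15|)
= min(7.6300, 1.3700) = 1.3700
Resolvent bound = 1/1.3700 = 0.7299

0.7299


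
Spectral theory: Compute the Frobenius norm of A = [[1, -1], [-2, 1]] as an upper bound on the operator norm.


||A||_F^2 = sum a_ij^2
= 1^2 + (-1)^2 + (-2)^2 + 1^2
= 1 + 1 + 4 + 1 = 7
||A||_F = sqrt(7) = 2.6458

2.6458


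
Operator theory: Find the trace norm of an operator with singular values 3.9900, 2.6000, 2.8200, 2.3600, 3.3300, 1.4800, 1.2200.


The nuclear norm is the sum of all singular values.
||T||_1 = 3.9900 + 2.6000 + 2.8200 + 2.3600 + 3.3300 + 1.4800 + 1.2200
= 17.8000

17.8000


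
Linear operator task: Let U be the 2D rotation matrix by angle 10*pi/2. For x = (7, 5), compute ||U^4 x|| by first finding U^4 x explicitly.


U is a rotation by theta = 10*pi/2
U^4 = rotation by 4*theta = 40*pi/2 = 0*pi/2 (mod 2*pi)
cos(0*pi/2) = 1.0000, sin(0*pi/2) = 0.0000
U^4 x = (1.0000 * 7 - 0.0000 * 5, 0.0000 * 7 + 1.0000 * 5)
= (7.0000, 5.0000)
||U^4 x|| = sqrt(7.0000^2 + 5.0000^2) = sqrt(74.0000) = 8.6023

8.6023


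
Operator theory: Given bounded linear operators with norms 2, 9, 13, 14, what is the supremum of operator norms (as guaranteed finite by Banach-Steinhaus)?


By the Uniform Boundedness Principle, the supremum of norms is finite.
sup_k ||T_k|| = max(2, 9, 13, 14) = 14

14


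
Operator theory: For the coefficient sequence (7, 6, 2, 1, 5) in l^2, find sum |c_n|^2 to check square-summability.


sum |c_n|^2 = 7^2 + 6^2 + 2^2 + 1^2 + 5^2
= 49 + 36 + 4 + 1 + 25
= 115

115


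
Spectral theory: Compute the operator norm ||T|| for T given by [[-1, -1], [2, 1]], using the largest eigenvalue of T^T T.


A^T A = [[5, 3], [3, 2]]
trace(A^T A) = 7, det(A^T A) = 1
discriminant = 7^2 - 4*1 = 45
Largest eigenvalue of A^T A = (trace + sqrt(disc))/2 = 6.8541
||T|| = sqrt(6.8541) = 2.6180

2.6180


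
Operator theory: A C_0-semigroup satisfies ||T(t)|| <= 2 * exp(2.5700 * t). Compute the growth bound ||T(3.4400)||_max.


||T(3.4400)|| <= 2 * exp(2.5700 * 3.4400)
= 2 * exp(8.8408)
= 2 * 6910.5188
= 13821.0377

13821.0377


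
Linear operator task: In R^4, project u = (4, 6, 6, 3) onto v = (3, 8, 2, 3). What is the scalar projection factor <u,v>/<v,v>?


Computing <u,v> = 4*3 + 6*8 + 6*2 + 3*3 = 81
Computing <v,v> = 3^2 + 8^2 + 2^2 + 3^2 = 86
Projection coefficient = 81/86 = 0.9419

0.9419


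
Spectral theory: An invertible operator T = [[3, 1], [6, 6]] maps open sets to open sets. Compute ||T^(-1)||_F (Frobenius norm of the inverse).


det(T) = 3*6 - 1*6 = 12
T^(-1) = (1/12) * [[6, -1], [-6, 3]] = [[0.5000, -0.0833], [-0.5000, 0.2500]]
||T^(-1)||_F^2 = 0.5000^2 + (-0.0833)^2 + (-0.5000)^2 + 0.2500^2 = 0.5694
||T^(-1)||_F = sqrt(0.5694) = 0.7546

0.7546


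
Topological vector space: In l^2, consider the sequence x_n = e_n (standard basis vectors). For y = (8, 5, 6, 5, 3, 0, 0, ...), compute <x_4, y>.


x_4 = e_4 is the standard basis vector with 1 in position 4.
<x_4, y> = y_4 = 5
As n -> infinity, <x_n, y> -> 0, confirming weak convergence of (x_n) to 0.

5


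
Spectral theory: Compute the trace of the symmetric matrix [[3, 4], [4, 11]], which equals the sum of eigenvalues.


For a self-adjoint (symmetric) matrix, the eigenvalues are real.
The sum of eigenvalues equals the trace of the matrix.
trace = 3 + 11 = 14

14


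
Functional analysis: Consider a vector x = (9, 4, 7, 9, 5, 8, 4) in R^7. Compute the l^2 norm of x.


The l^2 norm = (sum |x_i|^2)^(1/2)
Sum of 2th powers = 81 + 16 + 49 + 81 + 25 + 64 + 16 = 332
||x||_2 = (332)^(1/2) = 18.2209

18.2209


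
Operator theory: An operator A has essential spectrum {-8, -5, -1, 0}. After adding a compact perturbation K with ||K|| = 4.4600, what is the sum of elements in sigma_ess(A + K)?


By Weyl's theorem, the essential spectrum is invariant under compact perturbations.
sigma_ess(A + K) = sigma_ess(A) = {-8, -5, -1, 0}
Sum = -8 + -5 + -1 + 0 = -14

-14


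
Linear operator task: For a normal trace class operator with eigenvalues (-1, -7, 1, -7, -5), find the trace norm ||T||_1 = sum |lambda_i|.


For a normal operator, singular values equal |eigenvalues|.
Trace norm = sum |lambda_i| = 1 + 7 + 1 + 7 + 5
= 21

21


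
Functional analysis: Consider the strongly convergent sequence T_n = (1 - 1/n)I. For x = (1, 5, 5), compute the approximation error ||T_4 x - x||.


T_4 x - x = (1 - 1/4)x - x = -x/4
||x|| = sqrt(51) = 7.1414
||T_4 x - x|| = ||x||/4 = 7.1414/4 = 1.7854

1.7854


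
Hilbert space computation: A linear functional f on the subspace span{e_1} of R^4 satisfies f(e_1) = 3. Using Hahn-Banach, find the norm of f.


The norm of f is given by ||f|| = sup_{||x||=1} |f(x)|.
On span{e_1}, ||e_1|| = 1, so ||f|| = |f(e_1)| / ||e_1||
= |3| / 1 = 3.0000

3.0000


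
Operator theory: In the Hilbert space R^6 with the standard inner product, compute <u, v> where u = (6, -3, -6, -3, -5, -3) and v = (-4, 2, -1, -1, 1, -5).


Computing the standard inner product <u, v> = sum u_i * v_i
= 6*-4 + -3*2 + -6*-1 + -3*-1 + -5*1 + -3*-5
= -24 + -6 + 6 + 3 + -5 + 15
= -11

-11


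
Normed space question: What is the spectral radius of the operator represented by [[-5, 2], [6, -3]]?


For a 2x2 matrix, eigenvalues satisfy lambda^2 - (trace)*lambda + det = 0
trace = -5 + -3 = -8
det = -5*-3 - 2*6 = 3
discriminant = (-8)^2 - 4*(3) = 52
spectral radius = max |eigenvalue| = 7.6056

7.6056


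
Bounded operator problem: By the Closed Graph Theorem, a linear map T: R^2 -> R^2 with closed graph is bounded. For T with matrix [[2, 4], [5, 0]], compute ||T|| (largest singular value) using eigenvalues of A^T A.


A^T A = [[29, 8], [8, 16]]
trace(A^T A) = 45, det(A^T A) = 400
discriminant = 45^2 - 4*400 = 425
Largest eigenvalue of A^T A = (trace + sqrt(disc))/2 = 32.8078
||T|| = sqrt(32.8078) = 5.7278

5.7278


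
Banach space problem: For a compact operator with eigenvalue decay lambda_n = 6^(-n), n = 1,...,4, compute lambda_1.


The eigenvalue formula gives lambda_1 = 1/6^1
= 1/6
= 0.1667

0.1667


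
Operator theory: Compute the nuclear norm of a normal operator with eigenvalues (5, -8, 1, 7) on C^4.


For a normal operator, singular values equal |eigenvalues|.
Trace norm = sum |lambda_i| = 5 + 8 + 1 + 7
= 21

21


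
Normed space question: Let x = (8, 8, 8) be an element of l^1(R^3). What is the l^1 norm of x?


The l^1 norm equals the sum of absolute values of all components.
||x||_1 = 8 + 8 + 8
= 24

24.0000


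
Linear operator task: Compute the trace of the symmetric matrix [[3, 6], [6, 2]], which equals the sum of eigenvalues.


For a self-adjoint (symmetric) matrix, the eigenvalues are real.
The sum of eigenvalues equals the trace of the matrix.
trace = 3 + 2 = 5

5


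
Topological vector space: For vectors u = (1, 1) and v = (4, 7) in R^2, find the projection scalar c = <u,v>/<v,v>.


Computing <u,v> = 1*4 + 1*7 = 11
Computing <v,v> = 4^2 + 7^2 = 65
Projection coefficient = 11/65 = 0.1692

0.1692


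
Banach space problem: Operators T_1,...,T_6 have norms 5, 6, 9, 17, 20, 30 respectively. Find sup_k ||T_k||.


By the Uniform Boundedness Principle, the supremum of norms is finite.
sup_k ||T_k|| = max(5, 6, 9, 17, 20, 30) = 30

30


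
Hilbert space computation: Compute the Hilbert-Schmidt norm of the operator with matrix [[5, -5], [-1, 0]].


The Hilbert-Schmidt norm is sqrt(sum of squares of all entries).
Sum of squares = 5^2 + (-5)^2 + (-1)^2 + 0^2
= 25 + 25 + 1 + 0 = 51
||T||_HS = sqrt(51) = 7.1414

7.1414
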